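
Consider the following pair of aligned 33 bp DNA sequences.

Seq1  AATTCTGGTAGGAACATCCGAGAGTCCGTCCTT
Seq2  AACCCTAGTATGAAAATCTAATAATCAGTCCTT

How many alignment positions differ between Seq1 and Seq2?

Mismatches occur at site 3 (T/C), site 4 (T/C), site 7 (G/A), site 11 (G/T), site 15 (C/A), site 19 (C/T), site 20 (G/A), site 22 (G/T), site 24 (G/A), site 27 (C/A).
That gives 10 mismatches out of 33 aligned sites, so the Hamming distance is 10.

10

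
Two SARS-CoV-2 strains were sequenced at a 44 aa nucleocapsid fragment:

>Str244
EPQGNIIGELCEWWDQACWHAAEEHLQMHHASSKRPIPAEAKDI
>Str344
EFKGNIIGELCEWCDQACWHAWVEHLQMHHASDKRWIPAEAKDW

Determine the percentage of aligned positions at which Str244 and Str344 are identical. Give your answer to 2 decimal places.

The sequences differ at positions 2 (P/F), 3 (Q/K), 14 (W/C), 22 (A/W), 23 (E/V), 33 (S/D), 36 (P/W), 44 (I/W).
36 of the 44 sites match, so the percent identity is 36/44 × 100 = 81.82%.

81.82%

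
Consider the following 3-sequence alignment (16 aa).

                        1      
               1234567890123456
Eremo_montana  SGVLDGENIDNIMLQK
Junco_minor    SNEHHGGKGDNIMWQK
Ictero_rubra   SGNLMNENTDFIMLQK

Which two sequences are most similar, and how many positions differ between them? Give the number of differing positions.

Pairwise Hamming distances:
  Eremo_montana vs Junco_minor: 8
  Eremo_montana vs Ictero_rubra: 5
  Junco_minor vs Ictero_rubra: 10
The smallest is 5, between Eremo_montana and Ictero_rubra.

5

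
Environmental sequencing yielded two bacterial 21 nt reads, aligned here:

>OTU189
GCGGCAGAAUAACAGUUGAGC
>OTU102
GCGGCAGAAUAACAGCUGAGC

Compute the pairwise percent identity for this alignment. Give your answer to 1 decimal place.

95.2%

The sequences differ at position 16 (U/C).
20 of the 21 sites match, so the percent identity is 20/21 × 100 = 95.2%.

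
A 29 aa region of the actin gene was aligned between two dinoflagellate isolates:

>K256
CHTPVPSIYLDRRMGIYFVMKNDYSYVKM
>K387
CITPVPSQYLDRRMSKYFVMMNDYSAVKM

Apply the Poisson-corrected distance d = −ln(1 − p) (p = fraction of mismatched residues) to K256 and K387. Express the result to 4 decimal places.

The sequences differ at positions 2 (H/I), 8 (I/Q), 15 (G/S), 16 (I/K), 21 (K/M), 26 (Y/A).
p = 6/29 = 0.206897.
d = −ln(1 − 0.206897) = −ln(0.793103) = 0.2318.

0.2318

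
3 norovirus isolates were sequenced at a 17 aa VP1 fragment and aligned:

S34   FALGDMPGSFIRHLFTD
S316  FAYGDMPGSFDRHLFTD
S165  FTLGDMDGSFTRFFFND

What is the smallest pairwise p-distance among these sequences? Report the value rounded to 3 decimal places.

Pairwise Hamming distances:
  S34 vs S316: 2
  S34 vs S165: 6
  S316 vs S165: 7
The smallest is 2 mismatches, between S34 and S316; p = 2/17 = 0.118.

0.118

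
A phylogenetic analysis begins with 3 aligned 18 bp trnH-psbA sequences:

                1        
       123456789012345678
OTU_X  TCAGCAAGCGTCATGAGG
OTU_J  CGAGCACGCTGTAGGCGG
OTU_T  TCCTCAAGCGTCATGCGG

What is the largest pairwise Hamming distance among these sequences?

Pairwise Hamming distances:
  OTU_X vs OTU_J: 8
  OTU_X vs OTU_T: 3
  OTU_J vs OTU_T: 9
The largest is 9, between OTU_J and OTU_T.

9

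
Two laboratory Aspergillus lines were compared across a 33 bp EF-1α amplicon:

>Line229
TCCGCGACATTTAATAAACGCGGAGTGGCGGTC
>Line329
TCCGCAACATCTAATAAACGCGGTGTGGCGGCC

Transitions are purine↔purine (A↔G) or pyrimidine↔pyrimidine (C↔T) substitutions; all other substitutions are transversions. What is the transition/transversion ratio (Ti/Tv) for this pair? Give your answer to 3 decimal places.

3.000

Mismatches occur at site 6 (G↔A, transition), site 11 (T↔C, transition), site 24 (A↔T, transversion), site 32 (T↔C, transition).
Of the 4 differences, 3 transitions and 1 transversion, so Ti/Tv = 3/1 = 3.000.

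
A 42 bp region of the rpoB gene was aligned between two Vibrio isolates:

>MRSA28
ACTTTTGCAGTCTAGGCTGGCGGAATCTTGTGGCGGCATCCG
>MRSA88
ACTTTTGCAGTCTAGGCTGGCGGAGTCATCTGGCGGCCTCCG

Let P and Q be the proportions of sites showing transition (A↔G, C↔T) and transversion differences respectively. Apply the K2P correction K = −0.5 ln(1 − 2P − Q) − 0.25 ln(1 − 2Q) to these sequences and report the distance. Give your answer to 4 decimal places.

0.1019

The sequences differ at positions 25 (A/G, transition), 28 (T/A, transversion), 30 (G/C, transversion), 38 (A/C, transversion).
Of the 4 differences, 1 transition and 3 transversions over 42 sites: P = 1/42 = 0.023810, Q = 3/42 = 0.071429.
d = −0.5·ln(0.880951) − 0.25·ln(0.857142) = −0.5·(-0.126753) − 0.25·(-0.154152) = 0.1019.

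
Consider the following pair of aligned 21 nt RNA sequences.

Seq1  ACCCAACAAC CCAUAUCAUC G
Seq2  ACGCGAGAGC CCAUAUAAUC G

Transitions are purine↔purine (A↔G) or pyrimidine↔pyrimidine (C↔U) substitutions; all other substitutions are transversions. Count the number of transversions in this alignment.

The sequences differ at positions 3 (C/G, transversion), 5 (A/G, transition), 7 (C/G, transversion), 9 (A/G, transition), 17 (C/A, transversion).
Of the 5 differences, 2 transitions and 3 transversions, so the answer is 3.

3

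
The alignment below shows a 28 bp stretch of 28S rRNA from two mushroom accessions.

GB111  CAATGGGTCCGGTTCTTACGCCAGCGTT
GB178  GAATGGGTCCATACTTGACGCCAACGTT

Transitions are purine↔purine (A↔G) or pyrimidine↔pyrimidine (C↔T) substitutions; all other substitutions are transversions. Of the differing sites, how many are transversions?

The sequences differ at positions 1 (C/G, transversion), 11 (G/A, transition), 12 (G/T, transversion), 13 (T/A, transversion), 14 (T/C, transition), 15 (C/T, transition), 17 (T/G, transversion), 24 (G/A, transition).
Of the 8 differences, 4 transitions and 4 transversions, so the answer is 4.

4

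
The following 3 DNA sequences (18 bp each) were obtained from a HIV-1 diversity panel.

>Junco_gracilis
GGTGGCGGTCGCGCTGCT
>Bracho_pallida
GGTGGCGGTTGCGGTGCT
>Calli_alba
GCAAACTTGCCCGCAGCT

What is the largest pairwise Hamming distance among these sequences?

Pairwise Hamming distances:
  Junco_gracilis vs Bracho_pallida: 2
  Junco_gracilis vs Calli_alba: 9
  Bracho_pallida vs Calli_alba: 11
The largest is 11, between Bracho_pallida and Calli_alba.

11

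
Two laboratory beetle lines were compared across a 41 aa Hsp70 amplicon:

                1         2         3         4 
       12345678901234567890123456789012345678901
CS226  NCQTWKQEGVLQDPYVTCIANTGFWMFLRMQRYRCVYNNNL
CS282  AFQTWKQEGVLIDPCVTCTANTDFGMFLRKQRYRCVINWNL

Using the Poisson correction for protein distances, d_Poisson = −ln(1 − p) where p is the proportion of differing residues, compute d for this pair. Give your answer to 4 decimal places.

Mismatches occur at site 1 (N/A), site 2 (C/F), site 12 (Q/I), site 15 (Y/C), site 19 (I/T), site 23 (G/D), site 25 (W/G), site 30 (M/K), site 37 (Y/I), site 39 (N/W).
p = 10/41 = 0.243902.
d = −ln(1 − 0.243902) = −ln(0.756098) = 0.2796.

0.2796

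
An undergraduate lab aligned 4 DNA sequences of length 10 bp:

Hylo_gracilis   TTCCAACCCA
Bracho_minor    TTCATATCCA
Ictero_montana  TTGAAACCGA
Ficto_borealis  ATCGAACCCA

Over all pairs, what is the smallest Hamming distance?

2

Pairwise Hamming distances:
  Hylo_gracilis vs Bracho_minor: 3
  Hylo_gracilis vs Ictero_montana: 3
  Hylo_gracilis vs Ficto_borealis: 2
  Bracho_minor vs Ictero_montana: 4
  Bracho_minor vs Ficto_borealis: 4
  Ictero_montana vs Ficto_borealis: 4
The smallest is 2, between Hylo_gracilis and Ficto_borealis.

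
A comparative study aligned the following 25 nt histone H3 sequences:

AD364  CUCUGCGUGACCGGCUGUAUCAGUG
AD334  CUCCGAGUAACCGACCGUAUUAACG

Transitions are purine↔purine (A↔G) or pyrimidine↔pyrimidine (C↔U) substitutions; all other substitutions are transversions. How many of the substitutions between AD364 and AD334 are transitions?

Mismatches occur at site 4 (U↔C, transition), site 6 (C↔A, transversion), site 9 (G↔A, transition), site 14 (G↔A, transition), site 16 (U↔C, transition), site 21 (C↔U, transition), site 23 (G↔A, transition), site 24 (U↔C, transition).
Of the 8 differences, 7 transitions and 1 transversion, so the answer is 7.

7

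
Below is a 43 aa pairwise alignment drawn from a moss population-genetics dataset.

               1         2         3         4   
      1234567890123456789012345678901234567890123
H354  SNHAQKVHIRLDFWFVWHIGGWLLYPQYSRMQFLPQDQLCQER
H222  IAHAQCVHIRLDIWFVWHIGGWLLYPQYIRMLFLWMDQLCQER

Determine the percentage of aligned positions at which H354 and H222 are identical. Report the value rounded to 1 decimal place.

Mismatches occur at site 1 (S/I), site 2 (N/A), site 6 (K/C), site 13 (F/I), site 29 (S/I), site 32 (Q/L), site 35 (P/W), site 36 (Q/M).
35 of the 43 sites match, so the percent identity is 35/43 × 100 = 81.4%.

81.4%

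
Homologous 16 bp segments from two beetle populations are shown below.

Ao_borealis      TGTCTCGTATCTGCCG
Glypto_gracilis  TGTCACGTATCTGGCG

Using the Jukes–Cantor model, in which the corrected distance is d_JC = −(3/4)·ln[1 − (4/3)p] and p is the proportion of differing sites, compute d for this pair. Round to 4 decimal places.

0.1367

Mismatches occur at site 5 (T→A), site 14 (C→G).
p = 2/16 = 0.125000.
d = −0.75 · ln(1 − (4/3)·0.125000) = −0.75 · ln(0.833333) = −0.75 · (-0.182322) = 0.1367.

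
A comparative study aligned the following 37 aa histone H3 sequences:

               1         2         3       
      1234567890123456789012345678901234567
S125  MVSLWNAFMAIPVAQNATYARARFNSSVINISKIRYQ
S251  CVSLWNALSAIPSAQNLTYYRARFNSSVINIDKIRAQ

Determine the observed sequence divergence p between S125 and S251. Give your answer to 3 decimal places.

The sequences differ at positions 1 (M/C), 8 (F/L), 9 (M/S), 13 (V/S), 17 (A/L), 20 (A/Y), 32 (S/D), 36 (Y/A).
There are 8 differences over 37 sites, so p = 8/37 = 0.216.

0.216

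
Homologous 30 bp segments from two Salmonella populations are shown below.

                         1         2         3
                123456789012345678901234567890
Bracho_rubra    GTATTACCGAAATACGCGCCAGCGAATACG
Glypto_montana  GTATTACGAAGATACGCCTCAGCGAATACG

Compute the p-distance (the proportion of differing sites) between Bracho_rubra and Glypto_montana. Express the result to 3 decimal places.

0.167

Mismatches occur at site 8 (C↔G), site 9 (G↔A), site 11 (A↔G), site 18 (G↔C), site 19 (C↔T).
There are 5 differences over 30 sites, so p = 5/30 = 0.167.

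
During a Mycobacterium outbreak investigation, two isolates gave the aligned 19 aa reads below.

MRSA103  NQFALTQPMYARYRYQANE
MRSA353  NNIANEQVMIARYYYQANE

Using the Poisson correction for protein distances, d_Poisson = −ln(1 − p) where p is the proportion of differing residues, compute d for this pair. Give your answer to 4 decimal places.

0.4595

Differing sites — 2:Q/N; 3:F/I; 5:L/N; 6:T/E; 8:P/V; 10:Y/I; 14:R/Y.
p = 7/19 = 0.368421.
d = −ln(1 − 0.368421) = −ln(0.631579) = 0.4595.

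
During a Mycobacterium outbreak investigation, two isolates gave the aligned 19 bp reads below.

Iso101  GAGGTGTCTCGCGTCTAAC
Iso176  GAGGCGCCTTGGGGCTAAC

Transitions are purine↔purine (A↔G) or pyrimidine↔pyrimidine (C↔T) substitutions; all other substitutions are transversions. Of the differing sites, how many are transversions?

The sequences differ at positions 5 (T/C, transition), 7 (T/C, transition), 10 (C/T, transition), 12 (C/G, transversion), 14 (T/G, transversion).
Of the 5 differences, 3 transitions and 2 transversions, so the answer is 2.

2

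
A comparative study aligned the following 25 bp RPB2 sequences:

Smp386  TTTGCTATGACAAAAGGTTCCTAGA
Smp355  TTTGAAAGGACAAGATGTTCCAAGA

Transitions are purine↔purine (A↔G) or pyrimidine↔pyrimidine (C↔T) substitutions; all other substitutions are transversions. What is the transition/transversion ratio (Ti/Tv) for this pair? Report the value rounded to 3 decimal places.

The sequences differ at positions 5 (C/A, transversion), 6 (T/A, transversion), 8 (T/G, transversion), 14 (A/G, transition), 16 (G/T, transversion), 22 (T/A, transversion).
Of the 6 differences, 1 transition and 5 transversions, so Ti/Tv = 1/5 = 0.200.

0.200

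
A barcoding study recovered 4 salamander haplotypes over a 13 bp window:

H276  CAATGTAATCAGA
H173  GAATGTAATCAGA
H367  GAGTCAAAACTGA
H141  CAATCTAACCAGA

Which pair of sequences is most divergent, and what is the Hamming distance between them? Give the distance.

Pairwise Hamming distances:
  H276 vs H173: 1
  H276 vs H367: 6
  H276 vs H141: 2
  H173 vs H367: 5
  H173 vs H141: 3
  H367 vs H141: 5
The largest is 6, between H276 and H367.

6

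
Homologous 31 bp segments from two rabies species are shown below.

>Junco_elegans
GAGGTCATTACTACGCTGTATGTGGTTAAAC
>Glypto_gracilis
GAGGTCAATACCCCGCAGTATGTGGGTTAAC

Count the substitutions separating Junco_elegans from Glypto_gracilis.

6

The sequences differ at positions 8 (T/A), 12 (T/C), 13 (A/C), 17 (T/A), 26 (T/G), 28 (A/T).
That gives 6 mismatches out of 31 aligned sites, so the Hamming distance is 6.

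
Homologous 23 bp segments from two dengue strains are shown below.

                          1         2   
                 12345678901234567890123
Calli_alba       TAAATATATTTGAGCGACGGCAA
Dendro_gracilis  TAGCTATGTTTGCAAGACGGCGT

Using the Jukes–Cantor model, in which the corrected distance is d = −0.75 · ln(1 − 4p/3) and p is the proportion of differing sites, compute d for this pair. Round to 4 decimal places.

The sequences differ at positions 3 (A/G), 4 (A/C), 8 (A/G), 13 (A/C), 14 (G/A), 15 (C/A), 22 (A/G), 23 (A/T).
p = 8/23 = 0.347826.
d = −0.75 · ln(1 − (4/3)·0.347826) = −0.75 · ln(0.536232) = −0.75 · (-0.623188) = 0.4674.

0.4674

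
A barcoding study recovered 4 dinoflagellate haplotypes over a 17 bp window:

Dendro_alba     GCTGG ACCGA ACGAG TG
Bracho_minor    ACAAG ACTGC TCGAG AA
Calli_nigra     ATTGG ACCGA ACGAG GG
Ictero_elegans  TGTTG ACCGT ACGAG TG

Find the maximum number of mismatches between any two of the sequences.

9

Pairwise Hamming distances:
  Dendro_alba vs Bracho_minor: 8
  Dendro_alba vs Calli_nigra: 3
  Dendro_alba vs Ictero_elegans: 4
  Bracho_minor vs Calli_nigra: 8
  Bracho_minor vs Ictero_elegans: 9
  Calli_nigra vs Ictero_elegans: 5
The largest is 9, between Bracho_minor and Ictero_elegans.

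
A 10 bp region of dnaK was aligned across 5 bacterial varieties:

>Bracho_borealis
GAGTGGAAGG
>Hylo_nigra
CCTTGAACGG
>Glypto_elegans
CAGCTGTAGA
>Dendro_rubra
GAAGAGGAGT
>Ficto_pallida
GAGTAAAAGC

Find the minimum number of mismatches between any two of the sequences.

3

Pairwise Hamming distances:
  Bracho_borealis vs Hylo_nigra: 5
  Bracho_borealis vs Glypto_elegans: 5
  Bracho_borealis vs Dendro_rubra: 5
  Bracho_borealis vs Ficto_pallida: 3
  Hylo_nigra vs Glypto_elegans: 8
  Hylo_nigra vs Dendro_rubra: 9
  Hylo_nigra vs Ficto_pallida: 6
  Glypto_elegans vs Dendro_rubra: 6
  Glypto_elegans vs Ficto_pallida: 6
  Dendro_rubra vs Ficto_pallida: 5
The smallest is 3, between Bracho_borealis and Ficto_pallida.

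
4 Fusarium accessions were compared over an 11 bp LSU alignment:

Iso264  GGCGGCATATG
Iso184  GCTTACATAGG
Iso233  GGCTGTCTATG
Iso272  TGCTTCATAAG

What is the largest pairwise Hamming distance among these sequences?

6

Pairwise Hamming distances:
  Iso264 vs Iso184: 5
  Iso264 vs Iso233: 3
  Iso264 vs Iso272: 4
  Iso184 vs Iso233: 6
  Iso184 vs Iso272: 5
  Iso233 vs Iso272: 5
The largest is 6, between Iso184 and Iso233.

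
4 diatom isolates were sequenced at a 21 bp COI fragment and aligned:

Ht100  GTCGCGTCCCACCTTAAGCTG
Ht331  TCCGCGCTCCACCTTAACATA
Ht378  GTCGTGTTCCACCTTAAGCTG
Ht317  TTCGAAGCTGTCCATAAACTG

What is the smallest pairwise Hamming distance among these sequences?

2

Pairwise Hamming distances:
  Ht100 vs Ht331: 7
  Ht100 vs Ht378: 2
  Ht100 vs Ht317: 9
  Ht331 vs Ht378: 7
  Ht331 vs Ht317: 12
  Ht378 vs Ht317: 10
The smallest is 2, between Ht100 and Ht378.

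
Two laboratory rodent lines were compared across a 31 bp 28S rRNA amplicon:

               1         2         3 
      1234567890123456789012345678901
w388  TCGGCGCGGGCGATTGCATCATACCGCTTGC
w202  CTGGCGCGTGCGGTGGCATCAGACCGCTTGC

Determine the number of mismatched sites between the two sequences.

6

Mismatches occur at site 1 (T/C), site 2 (C/T), site 9 (G/T), site 13 (A/G), site 15 (T/G), site 22 (T/G).
That gives 6 mismatches out of 31 aligned sites, so the Hamming distance is 6.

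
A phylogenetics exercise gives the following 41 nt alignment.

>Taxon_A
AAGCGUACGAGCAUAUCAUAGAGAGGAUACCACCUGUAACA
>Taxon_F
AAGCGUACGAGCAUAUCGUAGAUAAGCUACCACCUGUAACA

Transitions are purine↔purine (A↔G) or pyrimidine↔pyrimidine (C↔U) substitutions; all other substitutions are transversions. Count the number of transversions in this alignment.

Mismatches occur at site 18 (A↔G, transition), site 23 (G↔U, transversion), site 25 (G↔A, transition), site 27 (A↔C, transversion).
Of the 4 differences, 2 transitions and 2 transversions, so the answer is 2.

2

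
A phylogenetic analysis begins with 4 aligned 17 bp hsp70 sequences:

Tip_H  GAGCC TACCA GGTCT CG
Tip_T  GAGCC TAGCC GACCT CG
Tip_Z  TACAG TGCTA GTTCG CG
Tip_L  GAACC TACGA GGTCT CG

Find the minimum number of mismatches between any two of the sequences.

2

Pairwise Hamming distances:
  Tip_H vs Tip_T: 4
  Tip_H vs Tip_Z: 8
  Tip_H vs Tip_L: 2
  Tip_T vs Tip_Z: 11
  Tip_T vs Tip_L: 6
  Tip_Z vs Tip_L: 8
The smallest is 2, between Tip_H and Tip_L.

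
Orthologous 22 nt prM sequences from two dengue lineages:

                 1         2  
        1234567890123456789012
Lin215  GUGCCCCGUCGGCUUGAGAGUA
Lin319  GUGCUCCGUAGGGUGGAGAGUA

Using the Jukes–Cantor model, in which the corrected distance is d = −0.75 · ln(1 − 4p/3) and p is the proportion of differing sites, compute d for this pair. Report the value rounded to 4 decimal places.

Differing sites — 5:C/U; 10:C/A; 13:C/G; 15:U/G.
p = 4/22 = 0.181818.
d = −0.75 · ln(1 − (4/3)·0.181818) = −0.75 · ln(0.757576) = −0.75 · (-0.277631) = 0.2082.

0.2082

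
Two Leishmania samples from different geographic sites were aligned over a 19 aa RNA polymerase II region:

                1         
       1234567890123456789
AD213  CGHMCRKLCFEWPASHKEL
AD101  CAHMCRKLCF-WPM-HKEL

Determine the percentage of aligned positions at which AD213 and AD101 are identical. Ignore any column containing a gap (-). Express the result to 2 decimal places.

Excluding the 2 gap columns leaves 17 comparable sites.
Mismatches occur at site 2 (G→A), site 14 (A→M).
15 of the 17 comparable sites match, so the percent identity is 15/17 × 100 = 88.24%.

88.24%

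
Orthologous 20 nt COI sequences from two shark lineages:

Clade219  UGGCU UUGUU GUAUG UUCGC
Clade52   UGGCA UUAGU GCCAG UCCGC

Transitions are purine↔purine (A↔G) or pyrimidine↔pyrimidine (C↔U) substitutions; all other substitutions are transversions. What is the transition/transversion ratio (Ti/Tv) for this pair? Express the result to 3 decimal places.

0.750

Differing sites — 5:U/A (Tv); 8:G/A (Ti); 9:U/G (Tv); 12:U/C (Ti); 13:A/C (Tv); 14:U/A (Tv); 17:U/C (Ti).
Of the 7 differences, 3 transitions and 4 transversions, so Ti/Tv = 3/4 = 0.750.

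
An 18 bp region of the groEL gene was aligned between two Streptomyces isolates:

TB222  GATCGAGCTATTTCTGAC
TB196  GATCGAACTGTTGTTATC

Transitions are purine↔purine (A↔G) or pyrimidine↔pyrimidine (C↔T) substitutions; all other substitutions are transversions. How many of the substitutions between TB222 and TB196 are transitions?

4

The sequences differ at positions 7 (G/A, transition), 10 (A/G, transition), 13 (T/G, transversion), 14 (C/T, transition), 16 (G/A, transition), 17 (A/T, transversion).
Of the 6 differences, 4 transitions and 2 transversions, so the answer is 4.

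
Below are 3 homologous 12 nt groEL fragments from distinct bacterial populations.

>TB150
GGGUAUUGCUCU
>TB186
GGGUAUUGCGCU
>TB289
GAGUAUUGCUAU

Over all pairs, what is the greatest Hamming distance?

3

Pairwise Hamming distances:
  TB150 vs TB186: 1
  TB150 vs TB289: 2
  TB186 vs TB289: 3
The largest is 3, between TB186 and TB289.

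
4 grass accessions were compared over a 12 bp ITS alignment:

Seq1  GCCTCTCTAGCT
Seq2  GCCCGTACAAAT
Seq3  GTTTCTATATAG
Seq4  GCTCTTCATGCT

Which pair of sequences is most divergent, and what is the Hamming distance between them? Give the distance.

Pairwise Hamming distances:
  Seq1 vs Seq2: 6
  Seq1 vs Seq3: 6
  Seq1 vs Seq4: 5
  Seq2 vs Seq3: 7
  Seq2 vs Seq4: 7
  Seq3 vs Seq4: 9
The largest is 9, between Seq3 and Seq4.

9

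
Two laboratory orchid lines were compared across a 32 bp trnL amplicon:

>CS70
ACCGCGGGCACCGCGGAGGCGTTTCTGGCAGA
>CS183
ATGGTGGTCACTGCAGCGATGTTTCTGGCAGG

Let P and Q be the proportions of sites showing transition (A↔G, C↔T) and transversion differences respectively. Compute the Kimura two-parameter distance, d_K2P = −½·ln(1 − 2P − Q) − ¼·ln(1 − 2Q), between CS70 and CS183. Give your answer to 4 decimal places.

0.4308

Differing sites — 2:C/T (Ti); 3:C/G (Tv); 5:C/T (Ti); 8:G/T (Tv); 12:C/T (Ti); 15:G/A (Ti); 17:A/C (Tv); 19:G/A (Ti); 20:C/T (Ti); 32:A/G (Ti).
Of the 10 differences, 7 transitions and 3 transversions over 32 sites: P = 7/32 = 0.218750, Q = 3/32 = 0.093750.
d = −0.5·ln(0.468750) − 0.25·ln(0.812500) = −0.5·(-0.757686) − 0.25·(-0.207639) = 0.4308.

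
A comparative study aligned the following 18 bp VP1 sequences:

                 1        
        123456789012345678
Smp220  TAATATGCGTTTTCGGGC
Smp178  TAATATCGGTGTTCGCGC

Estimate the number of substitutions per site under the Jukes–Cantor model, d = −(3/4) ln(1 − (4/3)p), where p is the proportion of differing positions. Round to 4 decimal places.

0.2635

Differing sites — 7:G/C; 8:C/G; 11:T/G; 16:G/C.
p = 4/18 = 0.222222.
d = −0.75 · ln(1 − (4/3)·0.222222) = −0.75 · ln(0.703704) = −0.75 · (-0.351397) = 0.2635.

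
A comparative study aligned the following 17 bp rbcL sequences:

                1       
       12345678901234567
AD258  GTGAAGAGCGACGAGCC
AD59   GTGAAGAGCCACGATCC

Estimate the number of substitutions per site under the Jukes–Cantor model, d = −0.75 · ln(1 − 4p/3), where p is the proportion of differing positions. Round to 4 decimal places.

0.1280

Differing sites — 10:G/C; 15:G/T.
p = 2/17 = 0.117647.
d = −0.75 · ln(1 − (4/3)·0.117647) = −0.75 · ln(0.843137) = −0.75 · (-0.170626) = 0.1280.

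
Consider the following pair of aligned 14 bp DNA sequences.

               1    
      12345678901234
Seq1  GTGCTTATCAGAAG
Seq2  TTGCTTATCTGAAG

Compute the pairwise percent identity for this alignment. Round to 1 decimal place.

85.7%

Differing sites — 1:G/T; 10:A/T.
12 of the 14 sites match, so the percent identity is 12/14 × 100 = 85.7%.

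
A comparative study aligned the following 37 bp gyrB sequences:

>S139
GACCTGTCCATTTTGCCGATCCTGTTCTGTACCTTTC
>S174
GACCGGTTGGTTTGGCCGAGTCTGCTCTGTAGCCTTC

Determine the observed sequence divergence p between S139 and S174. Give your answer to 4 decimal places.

0.2703

The sequences differ at positions 5 (T/G), 8 (C/T), 9 (C/G), 10 (A/G), 14 (T/G), 20 (T/G), 21 (C/T), 25 (T/C), 32 (C/G), 34 (T/C).
There are 10 differences over 37 sites, so p = 10/37 = 0.2703.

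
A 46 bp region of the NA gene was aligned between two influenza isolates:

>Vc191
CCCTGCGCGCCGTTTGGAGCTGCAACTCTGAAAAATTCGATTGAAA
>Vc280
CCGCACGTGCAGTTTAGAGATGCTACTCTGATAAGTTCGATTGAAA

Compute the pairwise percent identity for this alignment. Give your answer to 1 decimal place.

Mismatches occur at site 3 (C→G), site 4 (T→C), site 5 (G→A), site 8 (C→T), site 11 (C→A), site 16 (G→A), site 20 (C→A), site 24 (A→T), site 32 (A→T), site 35 (A→G).
36 of the 46 sites match, so the percent identity is 36/46 × 100 = 78.3%.

78.3%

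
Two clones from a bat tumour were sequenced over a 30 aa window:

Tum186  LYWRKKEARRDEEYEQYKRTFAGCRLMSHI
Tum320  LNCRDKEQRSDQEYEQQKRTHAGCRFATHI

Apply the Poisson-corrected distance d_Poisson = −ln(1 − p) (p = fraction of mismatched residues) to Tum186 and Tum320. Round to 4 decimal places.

0.4568

Mismatches occur at site 2 (Y→N), site 3 (W→C), site 5 (K→D), site 8 (A→Q), site 10 (R→S), site 12 (E→Q), site 17 (Y→Q), site 21 (F→H), site 26 (L→F), site 27 (M→A), site 28 (S→T).
p = 11/30 = 0.366667.
d = −ln(1 − 0.366667) = −ln(0.633333) = 0.4568.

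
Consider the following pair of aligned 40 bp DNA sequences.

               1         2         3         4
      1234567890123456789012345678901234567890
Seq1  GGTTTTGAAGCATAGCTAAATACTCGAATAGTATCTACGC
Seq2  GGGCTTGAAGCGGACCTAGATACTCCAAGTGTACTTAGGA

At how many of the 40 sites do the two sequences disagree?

Mismatches occur at site 3 (T/G), site 4 (T/C), site 12 (A/G), site 13 (T/G), site 15 (G/C), site 19 (A/G), site 26 (G/C), site 29 (T/G), site 30 (A/T), site 34 (T/C), site 35 (C/T), site 38 (C/G), site 40 (C/A).
That gives 13 mismatches out of 40 aligned sites, so the Hamming distance is 13.

13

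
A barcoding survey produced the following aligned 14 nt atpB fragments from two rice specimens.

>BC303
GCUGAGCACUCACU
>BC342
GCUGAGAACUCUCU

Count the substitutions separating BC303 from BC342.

2

Differing sites — 7:C/A; 12:A/U.
That gives 2 mismatches out of 14 aligned sites, so the Hamming distance is 2.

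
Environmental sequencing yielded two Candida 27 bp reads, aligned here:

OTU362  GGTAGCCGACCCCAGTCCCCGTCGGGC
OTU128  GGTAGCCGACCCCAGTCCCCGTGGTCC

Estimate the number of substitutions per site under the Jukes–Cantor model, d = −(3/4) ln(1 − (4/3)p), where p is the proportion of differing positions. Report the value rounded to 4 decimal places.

The sequences differ at positions 23 (C/G), 25 (G/T), 26 (G/C).
p = 3/27 = 0.111111.
d = −0.75 · ln(1 − (4/3)·0.111111) = −0.75 · ln(0.851852) = −0.75 · (-0.160342) = 0.1203.

0.1203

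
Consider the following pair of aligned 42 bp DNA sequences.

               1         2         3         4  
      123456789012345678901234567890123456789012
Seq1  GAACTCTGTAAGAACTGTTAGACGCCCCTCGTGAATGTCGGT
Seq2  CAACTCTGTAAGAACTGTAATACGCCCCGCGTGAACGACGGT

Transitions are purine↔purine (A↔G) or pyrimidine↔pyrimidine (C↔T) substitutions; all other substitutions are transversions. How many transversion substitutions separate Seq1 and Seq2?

5

Mismatches occur at site 1 (G↔C, transversion), site 19 (T↔A, transversion), site 21 (G↔T, transversion), site 29 (T↔G, transversion), site 36 (T↔C, transition), site 38 (T↔A, transversion).
Of the 6 differences, 1 transition and 5 transversions, so the answer is 5.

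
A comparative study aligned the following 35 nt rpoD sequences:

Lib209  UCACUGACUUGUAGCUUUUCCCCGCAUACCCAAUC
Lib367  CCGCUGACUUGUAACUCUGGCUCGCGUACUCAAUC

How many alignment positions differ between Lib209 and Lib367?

9

The sequences differ at positions 1 (U/C), 3 (A/G), 14 (G/A), 17 (U/C), 19 (U/G), 20 (C/G), 22 (C/U), 26 (A/G), 30 (C/U).
That gives 9 mismatches out of 35 aligned sites, so the Hamming distance is 9.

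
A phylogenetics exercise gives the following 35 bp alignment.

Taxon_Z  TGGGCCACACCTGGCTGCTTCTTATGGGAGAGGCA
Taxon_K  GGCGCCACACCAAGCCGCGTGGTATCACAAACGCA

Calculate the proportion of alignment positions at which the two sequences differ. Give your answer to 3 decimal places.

0.371

Differing sites — 1:T/G; 3:G/C; 12:T/A; 13:G/A; 16:T/C; 19:T/G; 21:C/G; 22:T/G; 26:G/C; 27:G/A; 28:G/C; 30:G/A; 32:G/C.
There are 13 differences over 35 sites, so p = 13/35 = 0.371.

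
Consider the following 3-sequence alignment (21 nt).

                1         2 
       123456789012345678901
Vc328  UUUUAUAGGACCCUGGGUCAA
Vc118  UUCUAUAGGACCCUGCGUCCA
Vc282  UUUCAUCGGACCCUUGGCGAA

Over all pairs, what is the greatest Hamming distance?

Pairwise Hamming distances:
  Vc328 vs Vc118: 3
  Vc328 vs Vc282: 5
  Vc118 vs Vc282: 8
The largest is 8, between Vc118 and Vc282.

8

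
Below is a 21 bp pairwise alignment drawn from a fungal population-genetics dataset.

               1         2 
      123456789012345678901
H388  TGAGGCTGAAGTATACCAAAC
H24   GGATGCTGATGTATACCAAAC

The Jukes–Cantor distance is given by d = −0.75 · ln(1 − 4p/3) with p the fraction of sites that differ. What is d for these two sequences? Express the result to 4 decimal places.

The sequences differ at positions 1 (T/G), 4 (G/T), 10 (A/T).
p = 3/21 = 0.142857.
d = −0.75 · ln(1 − (4/3)·0.142857) = −0.75 · ln(0.809524) = −0.75 · (-0.211309) = 0.1585.

0.1585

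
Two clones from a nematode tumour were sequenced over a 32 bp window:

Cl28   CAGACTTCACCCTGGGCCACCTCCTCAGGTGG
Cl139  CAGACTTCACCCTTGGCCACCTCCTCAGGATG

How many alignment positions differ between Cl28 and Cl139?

Mismatches occur at site 14 (G/T), site 30 (T/A), site 31 (G/T).
That gives 3 mismatches out of 32 aligned sites, so the Hamming distance is 3.

3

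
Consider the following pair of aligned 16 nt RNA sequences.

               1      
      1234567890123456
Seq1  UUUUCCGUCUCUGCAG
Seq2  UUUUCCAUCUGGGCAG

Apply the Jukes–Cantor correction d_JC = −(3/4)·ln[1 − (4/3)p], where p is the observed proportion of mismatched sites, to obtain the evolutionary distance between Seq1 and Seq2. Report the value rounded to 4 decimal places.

The sequences differ at positions 7 (G/A), 11 (C/G), 12 (U/G).
p = 3/16 = 0.187500.
d = −0.75 · ln(1 − (4/3)·0.187500) = −0.75 · ln(0.750000) = −0.75 · (-0.287682) = 0.2158.

0.2158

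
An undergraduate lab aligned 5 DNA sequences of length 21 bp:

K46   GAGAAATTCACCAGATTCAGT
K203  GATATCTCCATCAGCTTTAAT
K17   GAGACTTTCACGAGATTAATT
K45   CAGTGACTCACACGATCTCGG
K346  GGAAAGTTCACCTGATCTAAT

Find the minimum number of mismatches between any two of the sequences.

5

Pairwise Hamming distances:
  K46 vs K203: 8
  K46 vs K17: 5
  K46 vs K45: 10
  K46 vs K346: 7
  K203 vs K17: 9
  K203 vs K45: 15
  K203 vs K346: 9
  K17 vs K45: 12
  K17 vs K346: 9
  K45 vs K346: 12
The smallest is 5, between K46 and K17.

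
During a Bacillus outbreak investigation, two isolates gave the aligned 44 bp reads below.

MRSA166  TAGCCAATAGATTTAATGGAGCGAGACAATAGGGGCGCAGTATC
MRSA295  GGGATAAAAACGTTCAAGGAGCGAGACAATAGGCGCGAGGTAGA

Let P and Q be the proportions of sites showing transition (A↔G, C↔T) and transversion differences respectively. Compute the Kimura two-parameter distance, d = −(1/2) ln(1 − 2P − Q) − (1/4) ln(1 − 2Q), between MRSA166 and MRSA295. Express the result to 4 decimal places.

Mismatches occur at site 1 (T/G, transversion), site 2 (A/G, transition), site 4 (C/A, transversion), site 5 (C/T, transition), site 8 (T/A, transversion), site 10 (G/A, transition), site 11 (A/C, transversion), site 12 (T/G, transversion), site 15 (A/C, transversion), site 17 (T/A, transversion), site 34 (G/C, transversion), site 38 (C/A, transversion), site 39 (A/G, transition), site 43 (T/G, transversion), site 44 (C/A, transversion).
Of the 15 differences, 4 transitions and 11 transversions over 44 sites: P = 4/44 = 0.090909, Q = 11/44 = 0.250000.
d = −0.5·ln(0.568182) − 0.25·ln(0.500000) = −0.5·(-0.565313) − 0.25·(-0.693147) = 0.4559.

0.4559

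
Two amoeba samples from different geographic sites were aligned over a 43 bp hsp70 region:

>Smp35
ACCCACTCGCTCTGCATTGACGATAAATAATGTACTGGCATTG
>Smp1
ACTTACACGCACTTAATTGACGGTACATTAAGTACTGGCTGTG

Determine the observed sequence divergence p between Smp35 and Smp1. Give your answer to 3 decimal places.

Differing sites — 3:C/T; 4:C/T; 7:T/A; 11:T/A; 14:G/T; 15:C/A; 23:A/G; 26:A/C; 29:A/T; 31:T/A; 40:A/T; 41:T/G.
There are 12 differences over 43 sites, so p = 12/43 = 0.279.

0.279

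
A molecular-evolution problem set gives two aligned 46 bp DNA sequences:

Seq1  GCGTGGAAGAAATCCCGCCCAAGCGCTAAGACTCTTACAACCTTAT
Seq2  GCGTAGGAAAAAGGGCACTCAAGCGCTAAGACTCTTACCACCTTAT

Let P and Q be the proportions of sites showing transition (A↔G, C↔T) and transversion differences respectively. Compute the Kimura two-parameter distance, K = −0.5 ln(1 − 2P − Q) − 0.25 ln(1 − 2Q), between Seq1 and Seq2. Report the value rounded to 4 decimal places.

The sequences differ at positions 5 (G/A, transition), 7 (A/G, transition), 9 (G/A, transition), 13 (T/G, transversion), 14 (C/G, transversion), 15 (C/G, transversion), 17 (G/A, transition), 19 (C/T, transition), 39 (A/C, transversion).
Of the 9 differences, 5 transitions and 4 transversions over 46 sites: P = 5/46 = 0.108696, Q = 4/46 = 0.086957.
d = −0.5·ln(0.695651) − 0.25·ln(0.826086) = −0.5·(-0.362907) − 0.25·(-0.191056) = 0.2292.

0.2292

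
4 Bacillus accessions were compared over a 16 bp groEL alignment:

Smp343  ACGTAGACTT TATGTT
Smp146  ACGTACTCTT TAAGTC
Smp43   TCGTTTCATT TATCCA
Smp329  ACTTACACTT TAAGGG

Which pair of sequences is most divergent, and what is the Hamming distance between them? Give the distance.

10

Pairwise Hamming distances:
  Smp343 vs Smp146: 4
  Smp343 vs Smp43: 8
  Smp343 vs Smp329: 5
  Smp146 vs Smp43: 9
  Smp146 vs Smp329: 4
  Smp43 vs Smp329: 10
The largest is 10, between Smp43 and Smp329.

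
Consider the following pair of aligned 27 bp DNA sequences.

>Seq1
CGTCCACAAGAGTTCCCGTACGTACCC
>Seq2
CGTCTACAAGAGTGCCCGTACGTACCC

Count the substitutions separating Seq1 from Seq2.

The sequences differ at positions 5 (C/T), 14 (T/G).
That gives 2 mismatches out of 27 aligned sites, so the Hamming distance is 2.

2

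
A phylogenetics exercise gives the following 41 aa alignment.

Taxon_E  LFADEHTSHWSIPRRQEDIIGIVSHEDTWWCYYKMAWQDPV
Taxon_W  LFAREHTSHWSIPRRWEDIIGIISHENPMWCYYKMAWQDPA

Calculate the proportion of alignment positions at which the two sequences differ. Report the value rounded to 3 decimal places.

Differing sites — 4:D/R; 16:Q/W; 23:V/I; 27:D/N; 28:T/P; 29:W/M; 41:V/A.
There are 7 differences over 41 sites, so p = 7/41 = 0.171.

0.171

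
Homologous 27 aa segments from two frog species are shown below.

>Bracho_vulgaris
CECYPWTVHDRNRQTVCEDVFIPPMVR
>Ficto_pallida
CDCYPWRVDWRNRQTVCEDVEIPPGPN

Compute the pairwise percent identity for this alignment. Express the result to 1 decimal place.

70.4%

The sequences differ at positions 2 (E/D), 7 (T/R), 9 (H/D), 10 (D/W), 21 (F/E), 25 (M/G), 26 (V/P), 27 (R/N).
19 of the 27 sites match, so the percent identity is 19/27 × 100 = 70.4%.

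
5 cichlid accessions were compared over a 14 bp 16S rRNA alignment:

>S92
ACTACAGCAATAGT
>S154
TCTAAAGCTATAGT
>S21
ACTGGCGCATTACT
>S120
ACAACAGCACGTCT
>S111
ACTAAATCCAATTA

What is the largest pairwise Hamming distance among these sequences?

10

Pairwise Hamming distances:
  S92 vs S154: 3
  S92 vs S21: 5
  S92 vs S120: 5
  S92 vs S111: 7
  S154 vs S21: 7
  S154 vs S120: 8
  S154 vs S111: 7
  S21 vs S120: 7
  S21 vs S111: 10
  S120 vs S111: 8
The largest is 10, between S21 and S111.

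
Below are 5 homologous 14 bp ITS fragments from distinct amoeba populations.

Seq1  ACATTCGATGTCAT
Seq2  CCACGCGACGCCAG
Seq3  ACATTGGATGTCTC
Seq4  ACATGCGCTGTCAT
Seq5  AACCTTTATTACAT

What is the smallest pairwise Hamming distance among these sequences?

2

Pairwise Hamming distances:
  Seq1 vs Seq2: 6
  Seq1 vs Seq3: 3
  Seq1 vs Seq4: 2
  Seq1 vs Seq5: 7
  Seq2 vs Seq3: 8
  Seq2 vs Seq4: 6
  Seq2 vs Seq5: 10
  Seq3 vs Seq4: 5
  Seq3 vs Seq5: 9
  Seq4 vs Seq5: 9
The smallest is 2, between Seq1 and Seq4.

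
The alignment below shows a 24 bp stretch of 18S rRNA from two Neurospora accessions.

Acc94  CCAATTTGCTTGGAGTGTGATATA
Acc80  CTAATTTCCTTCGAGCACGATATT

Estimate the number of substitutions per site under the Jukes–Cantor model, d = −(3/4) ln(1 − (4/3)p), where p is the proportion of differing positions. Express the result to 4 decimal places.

Differing sites — 2:C/T; 8:G/C; 12:G/C; 16:T/C; 17:G/A; 18:T/C; 24:A/T.
p = 7/24 = 0.291667.
d = −0.75 · ln(1 − (4/3)·0.291667) = −0.75 · ln(0.611111) = −0.75 · (-0.492477) = 0.3694.

0.3694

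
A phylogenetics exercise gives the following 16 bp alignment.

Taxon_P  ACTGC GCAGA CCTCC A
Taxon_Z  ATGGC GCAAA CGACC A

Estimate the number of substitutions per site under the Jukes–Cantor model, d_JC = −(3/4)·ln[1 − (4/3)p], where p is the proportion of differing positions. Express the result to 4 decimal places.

The sequences differ at positions 2 (C/T), 3 (T/G), 9 (G/A), 12 (C/G), 13 (T/A).
p = 5/16 = 0.312500.
d = −0.75 · ln(1 − (4/3)·0.312500) = −0.75 · ln(0.583333) = −0.75 · (-0.538997) = 0.4042.

0.4042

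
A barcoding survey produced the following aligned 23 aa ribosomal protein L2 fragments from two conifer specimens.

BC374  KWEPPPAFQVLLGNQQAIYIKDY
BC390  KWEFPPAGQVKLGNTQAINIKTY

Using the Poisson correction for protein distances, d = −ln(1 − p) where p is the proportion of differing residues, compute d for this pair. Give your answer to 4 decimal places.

Differing sites — 4:P/F; 8:F/G; 11:L/K; 15:Q/T; 19:Y/N; 22:D/T.
p = 6/23 = 0.260870.
d = −ln(1 − 0.260870) = −ln(0.739130) = 0.3023.

0.3023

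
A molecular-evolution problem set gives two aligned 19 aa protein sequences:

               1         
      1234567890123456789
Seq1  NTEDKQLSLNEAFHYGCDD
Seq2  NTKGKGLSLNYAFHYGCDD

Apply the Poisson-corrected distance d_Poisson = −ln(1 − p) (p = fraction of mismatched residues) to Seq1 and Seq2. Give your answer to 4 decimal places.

Mismatches occur at site 3 (E→K), site 4 (D→G), site 6 (Q→G), site 11 (E→Y).
p = 4/19 = 0.210526.
d = −ln(1 − 0.210526) = −ln(0.789474) = 0.2364.

0.2364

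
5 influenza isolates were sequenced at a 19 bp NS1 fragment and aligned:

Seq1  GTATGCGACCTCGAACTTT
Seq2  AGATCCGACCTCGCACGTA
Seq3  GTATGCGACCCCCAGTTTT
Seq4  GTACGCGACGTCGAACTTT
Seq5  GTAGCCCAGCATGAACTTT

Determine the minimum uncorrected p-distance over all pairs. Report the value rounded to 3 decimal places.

Pairwise Hamming distances:
  Seq1 vs Seq2: 6
  Seq1 vs Seq3: 4
  Seq1 vs Seq4: 2
  Seq1 vs Seq5: 6
  Seq2 vs Seq3: 10
  Seq2 vs Seq4: 8
  Seq2 vs Seq5: 10
  Seq3 vs Seq4: 6
  Seq3 vs Seq5: 9
  Seq4 vs Seq5: 7
The smallest is 2 mismatches, between Seq1 and Seq4; p = 2/19 = 0.105.

0.105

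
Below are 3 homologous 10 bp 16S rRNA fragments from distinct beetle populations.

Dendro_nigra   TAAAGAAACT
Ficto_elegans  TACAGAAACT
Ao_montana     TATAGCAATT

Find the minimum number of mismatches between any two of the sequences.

Pairwise Hamming distances:
  Dendro_nigra vs Ficto_elegans: 1
  Dendro_nigra vs Ao_montana: 3
  Ficto_elegans vs Ao_montana: 3
The smallest is 1, between Dendro_nigra and Ficto_elegans.

1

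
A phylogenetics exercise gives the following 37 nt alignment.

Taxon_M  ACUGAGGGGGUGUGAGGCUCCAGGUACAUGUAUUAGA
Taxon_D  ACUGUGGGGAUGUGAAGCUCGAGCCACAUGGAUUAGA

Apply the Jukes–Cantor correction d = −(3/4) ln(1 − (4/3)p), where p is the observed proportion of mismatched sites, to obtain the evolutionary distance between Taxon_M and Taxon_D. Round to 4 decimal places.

0.2180

The sequences differ at positions 5 (A/U), 10 (G/A), 16 (G/A), 21 (C/G), 24 (G/C), 25 (U/C), 31 (U/G).
p = 7/37 = 0.189189.
d = −0.75 · ln(1 − (4/3)·0.189189) = −0.75 · ln(0.747748) = −0.75 · (-0.290689) = 0.2180.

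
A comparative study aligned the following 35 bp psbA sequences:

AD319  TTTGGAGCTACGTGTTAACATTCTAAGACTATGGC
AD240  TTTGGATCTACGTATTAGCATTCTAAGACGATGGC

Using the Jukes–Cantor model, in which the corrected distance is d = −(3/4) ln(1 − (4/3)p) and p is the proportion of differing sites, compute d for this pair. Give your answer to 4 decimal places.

0.1240

Mismatches occur at site 7 (G/T), site 14 (G/A), site 18 (A/G), site 30 (T/G).
p = 4/35 = 0.114286.
d = −0.75 · ln(1 − (4/3)·0.114286) = −0.75 · ln(0.847619) = −0.75 · (-0.165324) = 0.1240.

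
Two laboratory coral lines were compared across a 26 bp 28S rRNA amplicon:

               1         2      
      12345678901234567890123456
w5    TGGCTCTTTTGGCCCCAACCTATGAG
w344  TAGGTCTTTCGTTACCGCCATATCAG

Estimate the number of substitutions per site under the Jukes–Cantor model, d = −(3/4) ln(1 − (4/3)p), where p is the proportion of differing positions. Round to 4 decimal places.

Mismatches occur at site 2 (G/A), site 4 (C/G), site 10 (T/C), site 12 (G/T), site 13 (C/T), site 14 (C/A), site 17 (A/G), site 18 (A/C), site 20 (C/A), site 24 (G/C).
p = 10/26 = 0.384615.
d = −0.75 · ln(1 − (4/3)·0.384615) = −0.75 · ln(0.487180) = −0.75 · (-0.719122) = 0.5393.

0.5393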